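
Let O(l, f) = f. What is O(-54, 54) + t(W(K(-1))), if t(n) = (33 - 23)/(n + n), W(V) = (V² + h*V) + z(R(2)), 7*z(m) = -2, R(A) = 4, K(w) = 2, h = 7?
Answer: 6731/124 ≈ 54.282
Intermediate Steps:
z(m) = -2/7 (z(m) = (⅐)*(-2) = -2/7)
W(V) = -2/7 + V² + 7*V (W(V) = (V² + 7*V) - 2/7 = -2/7 + V² + 7*V)
t(n) = 5/n (t(n) = 10/((2*n)) = 10*(1/(2*n)) = 5/n)
O(-54, 54) + t(W(K(-1))) = 54 + 5/(-2/7 + 2² + 7*2) = 54 + 5/(-2/7 + 4 + 14) = 54 + 5/(124/7) = 54 + 5*(7/124) = 54 + 35/124 = 6731/124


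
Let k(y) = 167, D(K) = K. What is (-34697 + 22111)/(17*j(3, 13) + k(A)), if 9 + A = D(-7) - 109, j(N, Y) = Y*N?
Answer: -6293/415 ≈ -15.164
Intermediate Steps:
j(N, Y) = N*Y
A = -125 (A = -9 + (-7 - 109) = -9 - 116 = -125)
(-34697 + 22111)/(17*j(3, 13) + k(A)) = (-34697 + 22111)/(17*(3*13) + 167) = -12586/(17*39 + 167) = -12586/(663 + 167) = -12586/830 = -12586*1/830 = -6293/415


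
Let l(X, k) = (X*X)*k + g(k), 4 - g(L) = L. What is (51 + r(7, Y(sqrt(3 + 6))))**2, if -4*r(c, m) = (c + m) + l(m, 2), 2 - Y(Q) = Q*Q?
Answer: 676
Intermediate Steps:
g(L) = 4 - L
Y(Q) = 2 - Q**2 (Y(Q) = 2 - Q*Q = 2 - Q**2)
l(X, k) = 4 - k + k*X**2 (l(X, k) = (X*X)*k + (4 - k) = X**2*k + (4 - k) = k*X**2 + (4 - k) = 4 - k + k*X**2)
r(c, m) = -1/2 - m**2/2 - c/4 - m/4 (r(c, m) = -((c + m) + (4 - 1*2 + 2*m**2))/4 = -((c + m) + (4 - 2 + 2*m**2))/4 = -((c + m) + (2 + 2*m**2))/4 = -(2 + c + m + 2*m**2)/4 = -1/2 - m**2/2 - c/4 - m/4)
(51 + r(7, Y(sqrt(3 + 6))))**2 = (51 + (-1/2 - (2 - (sqrt(3 + 6))**2)**2/2 - 1/4*7 - (2 - (sqrt(3 + 6))**2)/4))**2 = (51 + (-1/2 - (2 - (sqrt(9))**2)**2/2 - 7/4 - (2 - (sqrt(9))**2)/4))**2 = (51 + (-1/2 - (2 - 1*3**2)**2/2 - 7/4 - (2 - 1*3**2)/4))**2 = (51 + (-1/2 - (2 - 1*9)**2/2 - 7/4 - (2 - 1*9)/4))**2 = (51 + (-1/2 - (2 - 9)**2/2 - 7/4 - (2 - 9)/4))**2 = (51 + (-1/2 - 1/2*(-7)**2 - 7/4 - 1/4*(-7)))**2 = (51 + (-1/2 - 1/2*49 - 7/4 + 7/4))**2 = (51 + (-1/2 - 49/2 - 7/4 + 7/4))**2 = (51 - 25)**2 = 26**2 = 676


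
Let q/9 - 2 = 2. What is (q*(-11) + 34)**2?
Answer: 131044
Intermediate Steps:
q = 36 (q = 18 + 9*2 = 18 + 18 = 36)
(q*(-11) + 34)**2 = (36*(-11) + 34)**2 = (-396 + 34)**2 = (-362)**2 = 131044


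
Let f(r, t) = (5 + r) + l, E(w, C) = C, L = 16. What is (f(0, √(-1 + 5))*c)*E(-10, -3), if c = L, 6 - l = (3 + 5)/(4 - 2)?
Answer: -336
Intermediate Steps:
l = 2 (l = 6 - (3 + 5)/(4 - 2) = 6 - 8/2 = 6 - 1*4 = 6 - 4 = 2)
c = 16
f(r, t) = 7 + r (f(r, t) = (5 + r) + 2 = 7 + r)
(f(0, √(-1 + 5))*c)*E(-10, -3) = ((7 + 0)*16)*(-3) = (7*16)*(-3) = 112*(-3) = -336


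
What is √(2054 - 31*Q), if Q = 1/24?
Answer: √295590/12 ≈ 45.307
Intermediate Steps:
Q = 1/24 ≈ 0.041667
√(2054 - 31*Q) = √(2054 - 31*1/24) = √(2054 - 31/24) = √(49265/24) = √295590/12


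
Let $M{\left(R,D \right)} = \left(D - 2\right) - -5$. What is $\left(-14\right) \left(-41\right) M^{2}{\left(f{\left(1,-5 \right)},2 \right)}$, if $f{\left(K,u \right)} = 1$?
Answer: $14350$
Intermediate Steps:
$M{\left(R,D \right)} = 3 + D$ ($M{\left(R,D \right)} = \left(-2 + D\right) + 5 = 3 + D$)
$\left(-14\right) \left(-41\right) M^{2}{\left(f{\left(1,-5 \right)},2 \right)} = \left(-14\right) \left(-41\right) \left(3 + 2\right)^{2} = 574 \cdot 5^{2} = 574 \cdot 25 = 14350$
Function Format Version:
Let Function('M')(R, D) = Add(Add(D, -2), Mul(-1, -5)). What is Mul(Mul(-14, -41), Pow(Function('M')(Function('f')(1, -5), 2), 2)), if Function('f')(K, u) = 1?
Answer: 14350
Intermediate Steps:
Function('M')(R, D) = Add(3, D) (Function('M')(R, D) = Add(Add(-2, D), 5) = Add(3, D))
Mul(Mul(-14, -41), Pow(Function('M')(Function('f')(1, -5), 2), 2)) = Mul(Mul(-14, -41), Pow(Add(3, 2), 2)) = Mul(574, Pow(5, 2)) = Mul(574, 25) = 14350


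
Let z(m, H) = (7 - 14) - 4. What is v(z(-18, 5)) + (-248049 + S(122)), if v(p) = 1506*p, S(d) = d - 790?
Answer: -265283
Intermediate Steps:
z(m, H) = -11 (z(m, H) = -7 - 4 = -11)
S(d) = -790 + d
v(z(-18, 5)) + (-248049 + S(122)) = 1506*(-11) + (-248049 + (-790 + 122)) = -16566 + (-248049 - 668) = -16566 - 248717 = -265283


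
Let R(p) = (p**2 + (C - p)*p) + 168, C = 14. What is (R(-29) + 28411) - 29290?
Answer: -1117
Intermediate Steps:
R(p) = 168 + p**2 + p*(14 - p) (R(p) = (p**2 + (14 - p)*p) + 168 = (p**2 + p*(14 - p)) + 168 = 168 + p**2 + p*(14 - p))
(R(-29) + 28411) - 29290 = ((168 + 14*(-29)) + 28411) - 29290 = ((168 - 406) + 28411) - 29290 = (-238 + 28411) - 29290 = 28173 - 29290 = -1117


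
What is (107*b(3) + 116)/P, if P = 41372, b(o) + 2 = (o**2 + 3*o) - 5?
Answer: 1293/41372 ≈ 0.031253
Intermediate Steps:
b(o) = -7 + o**2 + 3*o (b(o) = -2 + ((o**2 + 3*o) - 5) = -2 + (-5 + o**2 + 3*o) = -7 + o**2 + 3*o)
(107*b(3) + 116)/P = (107*(-7 + 3**2 + 3*3) + 116)/41372 = (107*(-7 + 9 + 9) + 116)*(1/41372) = (107*11 + 116)*(1/41372) = (1177 + 116)*(1/41372) = 1293*(1/41372) = 1293/41372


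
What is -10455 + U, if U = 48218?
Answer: 37763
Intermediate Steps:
-10455 + U = -10455 + 48218 = 37763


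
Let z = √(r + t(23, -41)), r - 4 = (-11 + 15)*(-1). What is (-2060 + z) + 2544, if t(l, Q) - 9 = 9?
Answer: 484 + 3*√2 ≈ 488.24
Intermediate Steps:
t(l, Q) = 18 (t(l, Q) = 9 + 9 = 18)
r = 0 (r = 4 + (-11 + 15)*(-1) = 4 + 4*(-1) = 4 - 4 = 0)
z = 3*√2 (z = √(0 + 18) = √18 = 3*√2 ≈ 4.2426)
(-2060 + z) + 2544 = (-2060 + 3*√2) + 2544 = 484 + 3*√2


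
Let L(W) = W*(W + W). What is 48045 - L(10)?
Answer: 47845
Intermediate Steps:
L(W) = 2*W² (L(W) = W*(2*W) = 2*W²)
48045 - L(10) = 48045 - 2*10² = 48045 - 2*100 = 48045 - 1*200 = 48045 - 200 = 47845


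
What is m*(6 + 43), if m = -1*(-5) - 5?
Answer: 0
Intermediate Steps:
m = 0 (m = 5 - 5 = 0)
m*(6 + 43) = 0*(6 + 43) = 0*49 = 0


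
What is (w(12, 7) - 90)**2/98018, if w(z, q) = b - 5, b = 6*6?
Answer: 3481/98018 ≈ 0.035514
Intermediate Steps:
b = 36
w(z, q) = 31 (w(z, q) = 36 - 5 = 31)
(w(12, 7) - 90)**2/98018 = (31 - 90)**2/98018 = (-59)**2*(1/98018) = 3481*(1/98018) = 3481/98018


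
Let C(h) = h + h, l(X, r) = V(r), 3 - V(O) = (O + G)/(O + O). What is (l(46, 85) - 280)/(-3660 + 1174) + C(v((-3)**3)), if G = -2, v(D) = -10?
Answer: -8405227/422620 ≈ -19.888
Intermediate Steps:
V(O) = 3 - (-2 + O)/(2*O) (V(O) = 3 - (O - 2)/(O + O) = 3 - (-2 + O)/(2*O))
l(X, r) = 5/2 + 1/r
C(h) = 2*h
(l(46, 85) - 280)/(-3660 + 1174) + C(v((-3)**3)) = ((5/2 + 1/85) - 280)/(-3660 + 1174) + 2*(-10) = ((5/2 + 1/85) - 280)/(-2486) - 20 = (427/170 - 280)*(-1/2486) - 20 = -47173/170*(-1/2486) - 20 = 47173/422620 - 20 = -8405227/422620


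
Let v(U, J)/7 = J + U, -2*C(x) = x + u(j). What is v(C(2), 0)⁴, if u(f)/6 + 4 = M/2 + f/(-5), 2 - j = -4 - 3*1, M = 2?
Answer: 48382841521/625 ≈ 7.7413e+7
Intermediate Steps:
j = 9 (j = 2 - (-4 - 3*1) = 2 - (-4 - 3) = 2 - 1*(-7) = 2 + 7 = 9)
u(f) = -18 - 6*f/5 (u(f) = -24 + 6*(2/2 + f/(-5)) = -24 + 6*(2*(½) + f*(-⅕)) = -24 + 6*(1 - f/5) = -24 + (6 - 6*f/5) = -18 - 6*f/5)
C(x) = 72/5 - x/2 (C(x) = -(x + (-18 - 6/5*9))/2 = -(x + (-18 - 54/5))/2 = -(x - 144/5)/2 = -(-144/5 + x)/2 = 72/5 - x/2)
v(U, J) = 7*J + 7*U (v(U, J) = 7*(J + U) = 7*J + 7*U)
v(C(2), 0)⁴ = (7*0 + 7*(72/5 - ½*2))⁴ = (0 + 7*(72/5 - 1))⁴ = (0 + 7*(67/5))⁴ = (0 + 469/5)⁴ = (469/5)⁴ = 48382841521/625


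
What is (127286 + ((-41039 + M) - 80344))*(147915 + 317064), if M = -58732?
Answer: -24564375591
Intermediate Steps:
(127286 + ((-41039 + M) - 80344))*(147915 + 317064) = (127286 + ((-41039 - 58732) - 80344))*(147915 + 317064) = (127286 + (-99771 - 80344))*464979 = (127286 - 180115)*464979 = -52829*464979 = -24564375591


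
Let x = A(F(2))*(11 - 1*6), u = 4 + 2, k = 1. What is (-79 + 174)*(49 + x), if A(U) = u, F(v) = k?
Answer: 7505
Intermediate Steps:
u = 6
F(v) = 1
A(U) = 6
x = 30 (x = 6*(11 - 1*6) = 6*(11 - 6) = 6*5 = 30)
(-79 + 174)*(49 + x) = (-79 + 174)*(49 + 30) = 95*79 = 7505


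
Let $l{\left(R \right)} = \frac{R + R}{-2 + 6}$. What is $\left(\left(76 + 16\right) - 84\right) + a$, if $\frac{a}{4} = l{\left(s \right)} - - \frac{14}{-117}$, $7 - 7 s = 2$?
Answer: $\frac{7330}{819} \approx 8.9499$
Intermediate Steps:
$s = \frac{5}{7}$ ($s = 1 - \frac{2}{7} = \frac{5}{7} \approx 0.71429$)
$l{\left(R \right)} = \frac{R}{2}$ ($l{\left(R \right)} = \frac{2 R}{4} = 2 R \frac{1}{4} = \frac{R}{2}$)
$a = \frac{778}{819}$ ($a = 4 \left(\frac{1}{2} \cdot \frac{5}{7} - - \frac{14}{-117}\right) = 4 \left(\frac{5}{14} - \left(-14\right) \left(- \frac{1}{117}\right)\right) = 4 \left(\frac{5}{14} - \frac{14}{117}\right) = 4 \cdot \frac{389}{1638} = \frac{778}{819} \approx 0.94994$)
$\left(\left(76 + 16\right) - 84\right) + a = \left(\left(76 + 16\right) - 84\right) + \frac{778}{819} = \left(92 - 84\right) + \frac{778}{819} = 8 + \frac{778}{819} = \frac{7330}{819}$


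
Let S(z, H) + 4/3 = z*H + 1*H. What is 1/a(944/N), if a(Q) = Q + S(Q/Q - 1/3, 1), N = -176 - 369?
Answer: -1635/2287 ≈ -0.71491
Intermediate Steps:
N = -545
S(z, H) = -4/3 + H + H*z (S(z, H) = -4/3 + (z*H + 1*H) = -4/3 + (H*z + H) = -4/3 + (H + H*z) = -4/3 + H + H*z)
a(Q) = ⅓ + Q (a(Q) = Q + (-4/3 + 1 + 1*(Q/Q - 1/3)) = Q + (-4/3 + 1 + 1*(1 - 1*⅓)) = Q + (-4/3 + 1 + 1*(1 - ⅓)) = Q + (-4/3 + 1 + 1*(⅔)) = Q + (-4/3 + 1 + ⅔) = Q + ⅓ = ⅓ + Q)
1/a(944/N) = 1/(⅓ + 944/(-545)) = 1/(⅓ + 944*(-1/545)) = 1/(⅓ - 944/545) = 1/(-2287/1635) = -1635/2287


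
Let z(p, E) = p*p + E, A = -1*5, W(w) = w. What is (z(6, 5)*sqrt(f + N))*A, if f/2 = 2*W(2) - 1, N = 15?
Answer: -205*sqrt(21) ≈ -939.43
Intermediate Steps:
A = -5
f = 6 (f = 2*(2*2 - 1) = 2*(4 - 1) = 2*3 = 6)
z(p, E) = E + p**2 (z(p, E) = p**2 + E = E + p**2)
(z(6, 5)*sqrt(f + N))*A = ((5 + 6**2)*sqrt(6 + 15))*(-5) = ((5 + 36)*sqrt(21))*(-5) = (41*sqrt(21))*(-5) = -205*sqrt(21)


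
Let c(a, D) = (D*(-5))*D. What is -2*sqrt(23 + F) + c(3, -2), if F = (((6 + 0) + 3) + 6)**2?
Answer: -20 - 4*sqrt(62) ≈ -51.496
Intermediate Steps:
c(a, D) = -5*D**2 (c(a, D) = (-5*D)*D = -5*D**2)
F = 225 (F = ((6 + 3) + 6)**2 = (9 + 6)**2 = 15**2 = 225)
-2*sqrt(23 + F) + c(3, -2) = -2*sqrt(23 + 225) - 5*(-2)**2 = -4*sqrt(62) - 5*4 = -4*sqrt(62) - 20 = -20 - 4*sqrt(62)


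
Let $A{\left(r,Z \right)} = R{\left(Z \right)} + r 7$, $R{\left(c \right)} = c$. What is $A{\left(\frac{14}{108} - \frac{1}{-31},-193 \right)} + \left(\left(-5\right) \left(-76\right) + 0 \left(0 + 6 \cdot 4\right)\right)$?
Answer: $\frac{314935}{1674} \approx 188.13$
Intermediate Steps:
$A{\left(r,Z \right)} = Z + 7 r$ ($A{\left(r,Z \right)} = Z + r 7 = Z + 7 r$)
$A{\left(\frac{14}{108} - \frac{1}{-31},-193 \right)} + \left(\left(-5\right) \left(-76\right) + 0 \left(0 + 6 \cdot 4\right)\right) = \left(-193 + 7 \left(\frac{14}{108} - \frac{1}{-31}\right)\right) + \left(\left(-5\right) \left(-76\right) + 0 \left(0 + 6 \cdot 4\right)\right) = \left(-193 + 7 \left(14 \cdot \frac{1}{108} - - \frac{1}{31}\right)\right) + \left(380 + 0 \left(0 + 24\right)\right) = \left(-193 + 7 \left(\frac{7}{54} + \frac{1}{31}\right)\right) + \left(380 + 0 \cdot 24\right) = \left(-193 + 7 \cdot \frac{271}{1674}\right) + \left(380 + 0\right) = \left(-193 + \frac{1897}{1674}\right) + 380 = - \frac{321185}{1674} + 380 = \frac{314935}{1674}$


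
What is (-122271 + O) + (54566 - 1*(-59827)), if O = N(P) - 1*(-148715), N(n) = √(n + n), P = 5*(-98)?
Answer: 140837 + 14*I*√5 ≈ 1.4084e+5 + 31.305*I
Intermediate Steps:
P = -490
N(n) = √2*√n (N(n) = √(2*n) = √2*√n)
O = 148715 + 14*I*√5 (O = √2*√(-490) - 1*(-148715) = √2*(7*I*√10) + 148715 = 14*I*√5 + 148715 = 148715 + 14*I*√5 ≈ 1.4872e+5 + 31.305*I)
(-122271 + O) + (54566 - 1*(-59827)) = (-122271 + (148715 + 14*I*√5)) + (54566 - 1*(-59827)) = (26444 + 14*I*√5) + (54566 + 59827) = (26444 + 14*I*√5) + 114393 = 140837 + 14*I*√5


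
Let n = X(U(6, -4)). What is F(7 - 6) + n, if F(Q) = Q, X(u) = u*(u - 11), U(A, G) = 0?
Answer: 1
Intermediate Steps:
X(u) = u*(-11 + u)
n = 0 (n = 0*(-11 + 0) = 0*(-11) = 0)
F(7 - 6) + n = (7 - 6) + 0 = 1 + 0 = 1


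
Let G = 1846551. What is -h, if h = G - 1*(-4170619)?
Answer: -6017170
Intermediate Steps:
h = 6017170 (h = 1846551 - 1*(-4170619) = 1846551 + 4170619 = 6017170)
-h = -1*6017170 = -6017170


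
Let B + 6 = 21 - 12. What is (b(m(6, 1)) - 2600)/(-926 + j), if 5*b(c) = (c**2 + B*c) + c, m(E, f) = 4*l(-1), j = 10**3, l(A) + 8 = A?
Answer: -5924/185 ≈ -32.022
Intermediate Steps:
l(A) = -8 + A
B = 3 (B = -6 + (21 - 12) = -6 + 9 = 3)
j = 1000
m(E, f) = -36 (m(E, f) = 4*(-8 - 1) = 4*(-9) = -36)
b(c) = c**2/5 + 4*c/5 (b(c) = ((c**2 + 3*c) + c)/5 = (c**2 + 4*c)/5 = c**2/5 + 4*c/5)
(b(m(6, 1)) - 2600)/(-926 + j) = ((1/5)*(-36)*(4 - 36) - 2600)/(-926 + 1000) = ((1/5)*(-36)*(-32) - 2600)/74 = (1152/5 - 2600)*(1/74) = -11848/5*1/74 = -5924/185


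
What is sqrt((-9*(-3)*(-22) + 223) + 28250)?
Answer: sqrt(27879) ≈ 166.97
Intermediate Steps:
sqrt((-9*(-3)*(-22) + 223) + 28250) = sqrt((27*(-22) + 223) + 28250) = sqrt((-594 + 223) + 28250) = sqrt(-371 + 28250) = sqrt(27879)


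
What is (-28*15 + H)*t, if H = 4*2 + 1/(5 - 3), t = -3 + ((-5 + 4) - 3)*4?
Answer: 15637/2 ≈ 7818.5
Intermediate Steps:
t = -19 (t = -3 + (-1 - 3)*4 = -3 - 4*4 = -3 - 16 = -19)
H = 17/2 (H = 8 + 1/2 = 8 + ½ = 17/2 ≈ 8.5000)
(-28*15 + H)*t = (-28*15 + 17/2)*(-19) = (-420 + 17/2)*(-19) = -823/2*(-19) = 15637/2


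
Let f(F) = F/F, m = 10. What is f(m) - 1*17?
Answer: -16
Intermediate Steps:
f(F) = 1
f(m) - 1*17 = 1 - 1*17 = 1 - 17 = -16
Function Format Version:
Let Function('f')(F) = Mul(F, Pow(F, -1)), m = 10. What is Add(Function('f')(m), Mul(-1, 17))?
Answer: -16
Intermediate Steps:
Function('f')(F) = 1
Add(Function('f')(m), Mul(-1, 17)) = Add(1, Mul(-1, 17)) = Add(1, -17) = -16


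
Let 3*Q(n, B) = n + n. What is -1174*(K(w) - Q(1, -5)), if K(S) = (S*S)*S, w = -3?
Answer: 97442/3 ≈ 32481.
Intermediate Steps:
Q(n, B) = 2*n/3 (Q(n, B) = (n + n)/3 = (2*n)/3 = 2*n/3)
K(S) = S**3 (K(S) = S**2*S = S**3)
-1174*(K(w) - Q(1, -5)) = -1174*((-3)**3 - 2/3) = -1174*(-27 - 1*2/3) = -1174*(-27 - 2/3) = -1174*(-83/3) = 97442/3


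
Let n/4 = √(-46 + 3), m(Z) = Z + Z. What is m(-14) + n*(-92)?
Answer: -28 - 368*I*√43 ≈ -28.0 - 2413.1*I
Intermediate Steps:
m(Z) = 2*Z
n = 4*I*√43 (n = 4*√(-46 + 3) = 4*√(-43) = 4*(I*√43) = 4*I*√43 ≈ 26.23*I)
m(-14) + n*(-92) = 2*(-14) + (4*I*√43)*(-92) = -28 - 368*I*√43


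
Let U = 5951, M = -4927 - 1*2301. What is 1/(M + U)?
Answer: -1/1277 ≈ -0.00078308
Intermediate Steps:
M = -7228 (M = -4927 - 2301 = -7228)
1/(M + U) = 1/(-7228 + 5951) = 1/(-1277) = -1/1277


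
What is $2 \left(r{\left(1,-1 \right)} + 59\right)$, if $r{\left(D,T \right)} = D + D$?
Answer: $122$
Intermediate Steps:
$r{\left(D,T \right)} = 2 D$
$2 \left(r{\left(1,-1 \right)} + 59\right) = 2 \left(2 \cdot 1 + 59\right) = 2 \left(2 + 59\right) = 2 \cdot 61 = 122$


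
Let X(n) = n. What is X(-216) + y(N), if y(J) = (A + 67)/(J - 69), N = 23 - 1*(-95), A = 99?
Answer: -10418/49 ≈ -212.61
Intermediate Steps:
N = 118 (N = 23 + 95 = 118)
y(J) = 166/(-69 + J) (y(J) = (99 + 67)/(J - 69) = 166/(-69 + J))
X(-216) + y(N) = -216 + 166/(-69 + 118) = -216 + 166/49 = -10418/49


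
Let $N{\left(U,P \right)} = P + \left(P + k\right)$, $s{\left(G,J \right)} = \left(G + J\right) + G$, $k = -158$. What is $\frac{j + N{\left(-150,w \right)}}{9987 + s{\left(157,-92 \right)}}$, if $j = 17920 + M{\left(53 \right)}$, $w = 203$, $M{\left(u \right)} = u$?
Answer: $\frac{18221}{10209} \approx 1.7848$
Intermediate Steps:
$j = 17973$ ($j = 17920 + 53 = 17973$)
$s{\left(G,J \right)} = J + 2 G$
$N{\left(U,P \right)} = -158 + 2 P$ ($N{\left(U,P \right)} = P + \left(P - 158\right) = P + \left(-158 + P\right) = -158 + 2 P$)
$\frac{j + N{\left(-150,w \right)}}{9987 + s{\left(157,-92 \right)}} = \frac{17973 + \left(-158 + 2 \cdot 203\right)}{9987 + \left(-92 + 2 \cdot 157\right)} = \frac{17973 + \left(-158 + 406\right)}{9987 + \left(-92 + 314\right)} = \frac{17973 + 248}{9987 + 222} = \frac{18221}{10209}$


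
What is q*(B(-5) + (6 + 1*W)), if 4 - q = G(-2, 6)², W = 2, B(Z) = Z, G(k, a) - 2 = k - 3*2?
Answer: -96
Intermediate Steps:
G(k, a) = -4 + k (G(k, a) = 2 + (k - 3*2) = 2 + (k - 6) = 2 + (-6 + k) = -4 + k)
q = -32 (q = 4 - (-4 - 2)² = 4 - 1*(-6)² = 4 - 1*36 = 4 - 36 = -32)
q*(B(-5) + (6 + 1*W)) = -32*(-5 + (6 + 1*2)) = -32*(-5 + (6 + 2)) = -32*(-5 + 8) = -32*3 = -96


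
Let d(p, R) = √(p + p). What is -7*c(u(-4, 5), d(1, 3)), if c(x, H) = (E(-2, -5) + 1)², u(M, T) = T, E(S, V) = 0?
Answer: -7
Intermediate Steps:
d(p, R) = √2*√p (d(p, R) = √(2*p) = √2*√p)
c(x, H) = 1 (c(x, H) = (0 + 1)² = 1² = 1)
-7*c(u(-4, 5), d(1, 3)) = -7*1 = -7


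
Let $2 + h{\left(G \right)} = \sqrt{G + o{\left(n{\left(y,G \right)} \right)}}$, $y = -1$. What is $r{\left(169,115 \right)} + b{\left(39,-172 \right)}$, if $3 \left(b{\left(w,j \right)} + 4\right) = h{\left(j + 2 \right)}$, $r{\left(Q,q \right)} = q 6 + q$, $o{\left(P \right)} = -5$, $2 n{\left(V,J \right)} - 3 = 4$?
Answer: $\frac{2401}{3} + \frac{5 i \sqrt{7}}{3} \approx 800.33 + 4.4096 i$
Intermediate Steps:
$n{\left(V,J \right)} = \frac{7}{2}$ ($n{\left(V,J \right)} = \frac{3}{2} + \frac{1}{2} \cdot 4 = \frac{3}{2} + 2 = \frac{7}{2}$)
$h{\left(G \right)} = -2 + \sqrt{-5 + G}$ ($h{\left(G \right)} = -2 + \sqrt{G - 5} = -2 + \sqrt{-5 + G}$)
$r{\left(Q,q \right)} = 7 q$ ($r{\left(Q,q \right)} = 6 q + q = 7 q$)
$b{\left(w,j \right)} = - \frac{14}{3} + \frac{\sqrt{-3 + j}}{3}$ ($b{\left(w,j \right)} = -4 + \frac{-2 + \sqrt{-5 + \left(j + 2\right)}}{3} = -4 + \frac{-2 + \sqrt{-5 + \left(2 + j\right)}}{3} = -4 + \frac{-2 + \sqrt{-3 + j}}{3} = -4 + \left(- \frac{2}{3} + \frac{\sqrt{-3 + j}}{3}\right) = - \frac{14}{3} + \frac{\sqrt{-3 + j}}{3}$)
$r{\left(169,115 \right)} + b{\left(39,-172 \right)} = 7 \cdot 115 - \left(\frac{14}{3} - \frac{\sqrt{-3 - 172}}{3}\right) = 805 - \left(\frac{14}{3} - \frac{\sqrt{-175}}{3}\right) = 805 - \left(\frac{14}{3} - \frac{5 i \sqrt{7}}{3}\right) = \frac{2401}{3} + \frac{5 i \sqrt{7}}{3}$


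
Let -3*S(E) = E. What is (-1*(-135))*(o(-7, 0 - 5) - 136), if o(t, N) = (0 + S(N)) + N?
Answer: -18810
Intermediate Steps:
S(E) = -E/3
o(t, N) = 2*N/3 (o(t, N) = (0 - N/3) + N = -N/3 + N = 2*N/3)
(-1*(-135))*(o(-7, 0 - 5) - 136) = (-1*(-135))*(2*(0 - 5)/3 - 136) = 135*((⅔)*(-5) - 136) = 135*(-10/3 - 136) = 135*(-418/3) = -18810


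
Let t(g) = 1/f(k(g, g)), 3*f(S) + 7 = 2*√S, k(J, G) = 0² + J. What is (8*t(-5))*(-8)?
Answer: 448/23 + 128*I*√5/23 ≈ 19.478 + 12.444*I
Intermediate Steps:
k(J, G) = J (k(J, G) = 0 + J = J)
f(S) = -7/3 + 2*√S/3 (f(S) = -7/3 + (2*√S)/3 = -7/3 + 2*√S/3)
t(g) = 1/(-7/3 + 2*√g/3)
(8*t(-5))*(-8) = (8*(3/(-7 + 2*√(-5))))*(-8) = (8*(3/(-7 + 2*(I*√5))))*(-8) = (8*(3/(-7 + 2*I*√5)))*(-8) = (24/(-7 + 2*I*√5))*(-8) = -192/(-7 + 2*I*√5)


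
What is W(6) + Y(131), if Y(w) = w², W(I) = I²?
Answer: 17197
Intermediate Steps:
W(6) + Y(131) = 6² + 131² = 36 + 17161 = 17197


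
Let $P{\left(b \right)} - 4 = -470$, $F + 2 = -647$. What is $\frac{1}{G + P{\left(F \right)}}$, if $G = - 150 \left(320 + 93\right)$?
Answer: $- \frac{1}{62416} \approx -1.6022 \cdot 10^{-5}$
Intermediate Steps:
$F = -649$ ($F = -2 - 647 = -649$)
$P{\left(b \right)} = -466$ ($P{\left(b \right)} = 4 - 470 = -466$)
$G = -61950$ ($G = \left(-150\right) 413 = -61950$)
$\frac{1}{G + P{\left(F \right)}} = \frac{1}{-61950 - 466} = \frac{1}{-62416} = - \frac{1}{62416}$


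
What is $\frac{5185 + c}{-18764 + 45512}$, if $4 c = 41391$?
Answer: $\frac{62131}{106992} \approx 0.58071$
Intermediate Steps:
$c = \frac{41391}{4}$ ($c = \frac{1}{4} \cdot 41391 = \frac{41391}{4} \approx 10348.0$)
$\frac{5185 + c}{-18764 + 45512} = \frac{5185 + \frac{41391}{4}}{-18764 + 45512} = \frac{62131}{4 \cdot 26748} = \frac{62131}{4} \cdot \frac{1}{26748} = \frac{62131}{106992}$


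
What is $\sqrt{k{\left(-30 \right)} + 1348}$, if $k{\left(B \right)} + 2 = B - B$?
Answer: $\sqrt{1346} \approx 36.688$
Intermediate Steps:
$k{\left(B \right)} = -2$ ($k{\left(B \right)} = -2 + \left(B - B\right) = -2 + 0 = -2$)
$\sqrt{k{\left(-30 \right)} + 1348} = \sqrt{-2 + 1348} = \sqrt{1346}$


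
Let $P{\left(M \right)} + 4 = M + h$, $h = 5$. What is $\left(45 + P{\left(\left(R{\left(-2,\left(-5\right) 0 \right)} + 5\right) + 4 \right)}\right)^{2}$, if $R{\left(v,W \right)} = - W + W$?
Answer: $3025$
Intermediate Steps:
$R{\left(v,W \right)} = 0$
$P{\left(M \right)} = 1 + M$ ($P{\left(M \right)} = -4 + \left(M + 5\right) = -4 + \left(5 + M\right) = 1 + M$)
$\left(45 + P{\left(\left(R{\left(-2,\left(-5\right) 0 \right)} + 5\right) + 4 \right)}\right)^{2} = \left(45 + \left(1 + \left(\left(0 + 5\right) + 4\right)\right)\right)^{2} = \left(45 + \left(1 + \left(5 + 4\right)\right)\right)^{2} = \left(45 + \left(1 + 9\right)\right)^{2} = \left(45 + 10\right)^{2} = 55^{2} = 3025$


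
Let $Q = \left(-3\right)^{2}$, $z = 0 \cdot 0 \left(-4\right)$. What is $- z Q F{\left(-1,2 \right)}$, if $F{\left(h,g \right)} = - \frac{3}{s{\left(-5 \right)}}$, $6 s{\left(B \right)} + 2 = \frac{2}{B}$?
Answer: $0$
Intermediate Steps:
$z = 0$ ($z = 0 \left(-4\right) = 0$)
$s{\left(B \right)} = - \frac{1}{3} + \frac{1}{3 B}$ ($s{\left(B \right)} = - \frac{1}{3} + \frac{2 \frac{1}{B}}{6} = - \frac{1}{3} + \frac{1}{3 B}$)
$F{\left(h,g \right)} = \frac{15}{2}$ ($F{\left(h,g \right)} = - \frac{3}{\frac{1}{3} \frac{1}{-5} \left(1 - -5\right)} = - \frac{3}{\frac{1}{3} \left(- \frac{1}{5}\right) \left(1 + 5\right)} = - \frac{3}{\frac{1}{3} \left(- \frac{1}{5}\right) 6} = - \frac{3}{- \frac{2}{5}} = \left(-3\right) \left(- \frac{5}{2}\right) = \frac{15}{2}$)
$Q = 9$
$- z Q F{\left(-1,2 \right)} = \left(-1\right) 0 \cdot 9 \cdot \frac{15}{2} = 0 \cdot 9 \cdot \frac{15}{2} = 0 \cdot \frac{15}{2} = 0$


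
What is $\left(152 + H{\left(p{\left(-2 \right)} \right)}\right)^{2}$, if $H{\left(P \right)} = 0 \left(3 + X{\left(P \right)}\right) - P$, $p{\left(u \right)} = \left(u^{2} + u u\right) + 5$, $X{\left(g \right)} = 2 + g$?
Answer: $19321$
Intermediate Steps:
$p{\left(u \right)} = 5 + 2 u^{2}$ ($p{\left(u \right)} = \left(u^{2} + u^{2}\right) + 5 = 2 u^{2} + 5 = 5 + 2 u^{2}$)
$H{\left(P \right)} = - P$ ($H{\left(P \right)} = 0 \left(3 + \left(2 + P\right)\right) - P = 0 \left(5 + P\right) - P = 0 - P = - P$)
$\left(152 + H{\left(p{\left(-2 \right)} \right)}\right)^{2} = \left(152 - \left(5 + 2 \left(-2\right)^{2}\right)\right)^{2} = \left(152 - \left(5 + 2 \cdot 4\right)\right)^{2} = \left(152 - \left(5 + 8\right)\right)^{2} = \left(152 - 13\right)^{2} = 139^{2} = 19321$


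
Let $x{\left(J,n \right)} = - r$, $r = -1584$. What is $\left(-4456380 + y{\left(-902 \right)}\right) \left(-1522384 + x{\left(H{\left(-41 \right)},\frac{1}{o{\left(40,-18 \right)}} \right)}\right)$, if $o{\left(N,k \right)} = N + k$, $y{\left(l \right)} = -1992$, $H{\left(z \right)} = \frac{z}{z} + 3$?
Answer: $6780292137600$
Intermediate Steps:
$H{\left(z \right)} = 4$ ($H{\left(z \right)} = 1 + 3 = 4$)
$x{\left(J,n \right)} = 1584$ ($x{\left(J,n \right)} = \left(-1\right) \left(-1584\right) = 1584$)
$\left(-4456380 + y{\left(-902 \right)}\right) \left(-1522384 + x{\left(H{\left(-41 \right)},\frac{1}{o{\left(40,-18 \right)}} \right)}\right) = \left(-4456380 - 1992\right) \left(-1522384 + 1584\right) = \left(-4458372\right) \left(-1520800\right) = 6780292137600$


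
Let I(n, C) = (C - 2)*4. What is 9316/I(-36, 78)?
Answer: 2329/76 ≈ 30.645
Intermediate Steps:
I(n, C) = -8 + 4*C (I(n, C) = (-2 + C)*4 = -8 + 4*C)
9316/I(-36, 78) = 9316/(-8 + 4*78) = 9316/(-8 + 312) = 9316/304 = 9316*(1/304) = 2329/76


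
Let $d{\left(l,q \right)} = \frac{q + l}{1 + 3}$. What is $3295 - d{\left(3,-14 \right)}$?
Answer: $\frac{13191}{4} \approx 3297.8$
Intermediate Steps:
$d{\left(l,q \right)} = \frac{l}{4} + \frac{q}{4}$ ($d{\left(l,q \right)} = \frac{l + q}{4} = \left(l + q\right) \frac{1}{4} = \frac{l}{4} + \frac{q}{4}$)
$3295 - d{\left(3,-14 \right)} = 3295 - \left(\frac{1}{4} \cdot 3 + \frac{1}{4} \left(-14\right)\right) = 3295 - \left(\frac{3}{4} - \frac{7}{2}\right) = 3295 - - \frac{11}{4} = 3295 + \frac{11}{4} = \frac{13191}{4}$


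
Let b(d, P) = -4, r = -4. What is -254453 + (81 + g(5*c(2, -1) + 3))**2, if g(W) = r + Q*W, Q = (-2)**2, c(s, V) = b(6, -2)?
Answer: -254372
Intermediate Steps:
c(s, V) = -4
Q = 4
g(W) = -4 + 4*W
-254453 + (81 + g(5*c(2, -1) + 3))**2 = -254453 + (81 + (-4 + 4*(5*(-4) + 3)))**2 = -254453 + (81 + (-4 + 4*(-20 + 3)))**2 = -254453 + (81 + (-4 + 4*(-17)))**2 = -254453 + (81 + (-4 - 68))**2 = -254453 + (81 - 72)**2 = -254453 + 9**2 = -254453 + 81 = -254372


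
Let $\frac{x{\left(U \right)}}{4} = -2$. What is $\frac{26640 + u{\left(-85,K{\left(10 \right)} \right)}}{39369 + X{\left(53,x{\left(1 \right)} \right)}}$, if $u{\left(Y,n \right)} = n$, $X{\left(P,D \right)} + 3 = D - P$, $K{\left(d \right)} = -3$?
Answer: $\frac{26637}{39305} \approx 0.6777$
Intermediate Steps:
$x{\left(U \right)} = -8$ ($x{\left(U \right)} = 4 \left(-2\right) = -8$)
$X{\left(P,D \right)} = -3 + D - P$ ($X{\left(P,D \right)} = -3 + \left(D - P\right) = -3 + D - P$)
$\frac{26640 + u{\left(-85,K{\left(10 \right)} \right)}}{39369 + X{\left(53,x{\left(1 \right)} \right)}} = \frac{26640 - 3}{39369 - 64} = \frac{26637}{39369 - 64} = \frac{26637}{39305}$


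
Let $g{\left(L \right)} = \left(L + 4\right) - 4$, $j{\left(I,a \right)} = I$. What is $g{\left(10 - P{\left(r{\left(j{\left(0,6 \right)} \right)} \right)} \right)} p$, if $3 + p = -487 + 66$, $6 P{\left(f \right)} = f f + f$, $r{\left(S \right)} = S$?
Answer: $-4240$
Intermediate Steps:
$P{\left(f \right)} = \frac{f}{6} + \frac{f^{2}}{6}$ ($P{\left(f \right)} = \frac{f f + f}{6} = \frac{f^{2} + f}{6} = \frac{f + f^{2}}{6} = \frac{f}{6} + \frac{f^{2}}{6}$)
$g{\left(L \right)} = L$ ($g{\left(L \right)} = \left(4 + L\right) - 4 = L$)
$p = -424$ ($p = -3 + \left(-487 + 66\right) = -3 - 421 = -424$)
$g{\left(10 - P{\left(r{\left(j{\left(0,6 \right)} \right)} \right)} \right)} p = \left(10 - \frac{1}{6} \cdot 0 \left(1 + 0\right)\right) \left(-424\right) = \left(10 - \frac{1}{6} \cdot 0 \cdot 1\right) \left(-424\right) = \left(10 - 0\right) \left(-424\right) = \left(10 + 0\right) \left(-424\right) = 10 \left(-424\right) = -4240$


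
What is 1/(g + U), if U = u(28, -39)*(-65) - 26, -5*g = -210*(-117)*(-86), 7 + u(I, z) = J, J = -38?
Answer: 1/425503 ≈ 2.3502e-6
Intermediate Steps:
u(I, z) = -45 (u(I, z) = -7 - 38 = -45)
g = 422604 (g = -(-210*(-117))*(-86)/5 = -4914*(-86) = -⅕*(-2113020) = 422604)
U = 2899 (U = -45*(-65) - 26 = 2925 - 26 = 2899)
1/(g + U) = 1/(422604 + 2899) = 1/425503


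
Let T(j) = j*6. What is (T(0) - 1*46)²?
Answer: 2116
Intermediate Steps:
T(j) = 6*j
(T(0) - 1*46)² = (6*0 - 1*46)² = (0 - 46)² = (-46)² = 2116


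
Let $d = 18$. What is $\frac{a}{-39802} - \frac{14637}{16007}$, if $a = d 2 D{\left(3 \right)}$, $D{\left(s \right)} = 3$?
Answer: $- \frac{292155315}{318555307} \approx -0.91713$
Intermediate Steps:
$a = 108$ ($a = 18 \cdot 2 \cdot 3 = 36 \cdot 3 = 108$)
$\frac{a}{-39802} - \frac{14637}{16007} = \frac{108}{-39802} - \frac{14637}{16007} = 108 \left(- \frac{1}{39802}\right) - \frac{14637}{16007} = - \frac{54}{19901} - \frac{14637}{16007} = - \frac{292155315}{318555307}$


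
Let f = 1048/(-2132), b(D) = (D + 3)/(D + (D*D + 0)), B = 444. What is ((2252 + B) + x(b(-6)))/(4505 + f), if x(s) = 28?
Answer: 483964/800301 ≈ 0.60473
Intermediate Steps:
b(D) = (3 + D)/(D + D²) (b(D) = (3 + D)/(D + (D² + 0)) = (3 + D)/(D + D²))
f = -262/533 (f = 1048*(-1/2132) = -262/533 ≈ -0.49156)
((2252 + B) + x(b(-6)))/(4505 + f) = ((2252 + 444) + 28)/(4505 - 262/533) = (2696 + 28)/(2400903/533) = 2724*(533/2400903) = 483964/800301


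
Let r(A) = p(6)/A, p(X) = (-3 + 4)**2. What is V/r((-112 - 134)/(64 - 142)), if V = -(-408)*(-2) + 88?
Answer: -2296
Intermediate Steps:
p(X) = 1 (p(X) = 1**2 = 1)
V = -728 (V = -34*24 + 88 = -816 + 88 = -728)
r(A) = 1/A
V/r((-112 - 134)/(64 - 142)) = -728*(-112 - 134)/(64 - 142) = -728*(-246/(-78)) = -728*(-246*(-1/78)) = -728/(1/(41/13)) = -728/13/41 = -728*41/13 = -2296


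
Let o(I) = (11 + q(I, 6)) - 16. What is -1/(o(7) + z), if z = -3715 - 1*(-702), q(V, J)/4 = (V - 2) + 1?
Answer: 1/2994 ≈ 0.00033400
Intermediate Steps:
q(V, J) = -4 + 4*V (q(V, J) = 4*((V - 2) + 1) = 4*((-2 + V) + 1) = 4*(-1 + V) = -4 + 4*V)
o(I) = -9 + 4*I (o(I) = (11 + (-4 + 4*I)) - 16 = (7 + 4*I) - 16 = -9 + 4*I)
z = -3013 (z = -3715 + 702 = -3013)
-1/(o(7) + z) = -1/((-9 + 4*7) - 3013) = -1/((-9 + 28) - 3013) = -1/(19 - 3013) = -1/(-2994) = -1*(-1/2994) = 1/2994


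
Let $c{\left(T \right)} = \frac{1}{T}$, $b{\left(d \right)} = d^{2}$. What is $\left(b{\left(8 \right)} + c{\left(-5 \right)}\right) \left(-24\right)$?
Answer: $- \frac{7656}{5} \approx -1531.2$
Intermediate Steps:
$\left(b{\left(8 \right)} + c{\left(-5 \right)}\right) \left(-24\right) = \left(8^{2} + \frac{1}{-5}\right) \left(-24\right) = \left(64 - \frac{1}{5}\right) \left(-24\right) = \frac{319}{5} \left(-24\right) = - \frac{7656}{5}$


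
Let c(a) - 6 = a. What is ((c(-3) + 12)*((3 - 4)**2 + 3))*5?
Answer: 300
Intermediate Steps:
c(a) = 6 + a
((c(-3) + 12)*((3 - 4)**2 + 3))*5 = (((6 - 3) + 12)*((3 - 4)**2 + 3))*5 = ((3 + 12)*((-1)**2 + 3))*5 = (15*(1 + 3))*5 = (15*4)*5 = 60*5 = 300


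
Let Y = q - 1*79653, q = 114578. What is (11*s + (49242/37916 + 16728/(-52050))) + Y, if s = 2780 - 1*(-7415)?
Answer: 24187388527771/164460650 ≈ 1.4707e+5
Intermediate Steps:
s = 10195 (s = 2780 + 7415 = 10195)
Y = 34925 (Y = 114578 - 1*79653 = 114578 - 79653 = 34925)
(11*s + (49242/37916 + 16728/(-52050))) + Y = (11*10195 + (49242/37916 + 16728/(-52050))) + 34925 = (112145 + (49242*(1/37916) + 16728*(-1/52050))) + 34925 = (112145 + (24621/18958 - 2788/8675)) + 34925 = (112145 + 160732271/164460650) + 34925 = 18443600326521/164460650 + 34925 = 24187388527771/164460650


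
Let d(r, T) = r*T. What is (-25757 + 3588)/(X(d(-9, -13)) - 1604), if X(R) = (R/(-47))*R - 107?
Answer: 1041943/94106 ≈ 11.072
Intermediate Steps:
d(r, T) = T*r
X(R) = -107 - R**2/47 (X(R) = (R*(-1/47))*R - 107 = (-R/47)*R - 107 = -R**2/47 - 107 = -107 - R**2/47)
(-25757 + 3588)/(X(d(-9, -13)) - 1604) = (-25757 + 3588)/((-107 - (-13*(-9))**2/47) - 1604) = -22169/((-107 - 1/47*117**2) - 1604) = -22169/((-107 - 1/47*13689) - 1604) = -22169/((-107 - 13689/47) - 1604) = -22169/(-18718/47 - 1604) = -22169/(-94106/47) = -22169*(-47/94106) = 1041943/94106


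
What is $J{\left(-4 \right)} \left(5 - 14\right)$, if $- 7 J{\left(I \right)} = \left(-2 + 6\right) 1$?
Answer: $\frac{36}{7} \approx 5.1429$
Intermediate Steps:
$J{\left(I \right)} = - \frac{4}{7}$ ($J{\left(I \right)} = - \frac{\left(-2 + 6\right) 1}{7} = - \frac{4 \cdot 1}{7} = \left(- \frac{1}{7}\right) 4 = - \frac{4}{7}$)
$J{\left(-4 \right)} \left(5 - 14\right) = - \frac{4 \left(5 - 14\right)}{7} = \left(- \frac{4}{7}\right) \left(-9\right) = \frac{36}{7}$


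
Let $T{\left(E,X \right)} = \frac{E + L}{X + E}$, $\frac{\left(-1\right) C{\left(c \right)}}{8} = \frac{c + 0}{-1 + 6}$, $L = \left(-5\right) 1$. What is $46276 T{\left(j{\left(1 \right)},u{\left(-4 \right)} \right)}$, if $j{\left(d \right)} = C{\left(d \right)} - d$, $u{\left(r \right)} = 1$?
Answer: $219811$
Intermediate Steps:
$L = -5$
$C{\left(c \right)} = - \frac{8 c}{5}$ ($C{\left(c \right)} = - 8 \frac{c + 0}{-1 + 6} = - 8 \frac{c}{5} = - \frac{8 c}{5}$)
$j{\left(d \right)} = - \frac{13 d}{5}$ ($j{\left(d \right)} = - \frac{8 d}{5} - d = - \frac{13 d}{5}$)
$T{\left(E,X \right)} = \frac{-5 + E}{E + X}$ ($T{\left(E,X \right)} = \frac{E - 5}{X + E} = \frac{-5 + E}{E + X}$)
$46276 T{\left(j{\left(1 \right)},u{\left(-4 \right)} \right)} = 46276 \frac{-5 - \frac{13}{5}}{\left(- \frac{13}{5}\right) 1 + 1} = 46276 \frac{-5 - \frac{13}{5}}{- \frac{13}{5} + 1} = 46276 \frac{1}{- \frac{8}{5}} \left(- \frac{38}{5}\right) = 46276 \left(\left(- \frac{5}{8}\right) \left(- \frac{38}{5}\right)\right) = 46276 \cdot \frac{19}{4} = 219811$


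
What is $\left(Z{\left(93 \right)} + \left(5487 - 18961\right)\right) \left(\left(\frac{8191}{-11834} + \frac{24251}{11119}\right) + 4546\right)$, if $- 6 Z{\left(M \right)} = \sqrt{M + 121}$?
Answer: $- \frac{4031210611804777}{65791123} - \frac{598368800921 \sqrt{214}}{789493476} \approx -6.1284 \cdot 10^{7}$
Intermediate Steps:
$Z{\left(M \right)} = - \frac{\sqrt{121 + M}}{6}$ ($Z{\left(M \right)} = - \frac{\sqrt{M + 121}}{6} = - \frac{\sqrt{121 + M}}{6}$)
$\left(Z{\left(93 \right)} + \left(5487 - 18961\right)\right) \left(\left(\frac{8191}{-11834} + \frac{24251}{11119}\right) + 4546\right) = \left(- \frac{\sqrt{121 + 93}}{6} + \left(5487 - 18961\right)\right) \left(\left(\frac{8191}{-11834} + \frac{24251}{11119}\right) + 4546\right) = \left(- \frac{\sqrt{214}}{6} + \left(5487 - 18961\right)\right) \left(\left(8191 \left(- \frac{1}{11834}\right) + 24251 \cdot \frac{1}{11119}\right) + 4546\right) = \left(- \frac{\sqrt{214}}{6} - 13474\right) \left(\left(- \frac{8191}{11834} + \frac{24251}{11119}\right) + 4546\right) = \left(-13474 - \frac{\sqrt{214}}{6}\right) \left(\frac{195910605}{131582246} + 4546\right) = \left(-13474 - \frac{\sqrt{214}}{6}\right) \frac{598368800921}{131582246} = - \frac{4031210611804777}{65791123} - \frac{598368800921 \sqrt{214}}{789493476}$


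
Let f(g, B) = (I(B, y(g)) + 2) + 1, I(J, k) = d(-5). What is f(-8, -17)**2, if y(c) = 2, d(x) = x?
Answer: 4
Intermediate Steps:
I(J, k) = -5
f(g, B) = -2 (f(g, B) = (-5 + 2) + 1 = -3 + 1 = -2)
f(-8, -17)**2 = (-2)**2 = 4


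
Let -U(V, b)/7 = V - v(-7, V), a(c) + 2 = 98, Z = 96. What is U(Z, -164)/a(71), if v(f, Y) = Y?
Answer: 0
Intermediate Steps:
a(c) = 96 (a(c) = -2 + 98 = 96)
U(V, b) = 0 (U(V, b) = -7*(V - V) = -7*0 = 0)
U(Z, -164)/a(71) = 0/96 = 0*(1/96) = 0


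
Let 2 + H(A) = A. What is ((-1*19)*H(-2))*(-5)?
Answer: -380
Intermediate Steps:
H(A) = -2 + A
((-1*19)*H(-2))*(-5) = ((-1*19)*(-2 - 2))*(-5) = -19*(-4)*(-5) = 76*(-5) = -380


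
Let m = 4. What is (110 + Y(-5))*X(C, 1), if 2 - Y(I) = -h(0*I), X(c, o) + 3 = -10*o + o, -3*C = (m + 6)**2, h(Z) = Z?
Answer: -1344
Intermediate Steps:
C = -100/3 (C = -(4 + 6)**2/3 = -1/3*10**2 = -1/3*100 = -100/3 ≈ -33.333)
X(c, o) = -3 - 9*o (X(c, o) = -3 + (-10*o + o) = -3 - 9*o)
Y(I) = 2 (Y(I) = 2 - (-1)*0*I = 2 - (-1)*0 = 2 - 1*0 = 2 + 0 = 2)
(110 + Y(-5))*X(C, 1) = (110 + 2)*(-3 - 9*1) = 112*(-3 - 9) = 112*(-12) = -1344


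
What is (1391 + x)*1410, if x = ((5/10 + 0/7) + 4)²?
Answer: 3979725/2 ≈ 1.9899e+6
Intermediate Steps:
x = 81/4 (x = ((5*(⅒) + 0*(⅐)) + 4)² = ((½ + 0) + 4)² = (½ + 4)² = (9/2)² = 81/4 ≈ 20.250)
(1391 + x)*1410 = (1391 + 81/4)*1410 = (5645/4)*1410 = 3979725/2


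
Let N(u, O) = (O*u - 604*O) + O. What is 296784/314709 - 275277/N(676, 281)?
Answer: -26848073067/2151875239 ≈ -12.477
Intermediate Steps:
N(u, O) = -603*O + O*u (N(u, O) = (-604*O + O*u) + O = -603*O + O*u)
296784/314709 - 275277/N(676, 281) = 296784/314709 - 275277*1/(281*(-603 + 676)) = 296784*(1/314709) - 275277/(281*73) = 98928/104903 - 275277/20513 = -26848073067/2151875239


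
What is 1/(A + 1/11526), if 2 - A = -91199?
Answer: 11526/1051182727 ≈ 1.0965e-5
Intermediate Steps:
A = 91201 (A = 2 - 1*(-91199) = 2 + 91199 = 91201)
1/(A + 1/11526) = 1/(91201 + 1/11526) = 1/(1051182727/11526) = 11526/1051182727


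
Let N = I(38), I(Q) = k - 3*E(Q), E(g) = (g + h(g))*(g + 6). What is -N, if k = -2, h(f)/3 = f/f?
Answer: 5414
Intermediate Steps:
h(f) = 3 (h(f) = 3*(f/f) = 3*1 = 3)
E(g) = (3 + g)*(6 + g) (E(g) = (g + 3)*(g + 6) = (3 + g)*(6 + g))
I(Q) = -56 - 27*Q - 3*Q² (I(Q) = -2 - 3*(18 + Q² + 9*Q) = -2 + (-54 - 27*Q - 3*Q²) = -56 - 27*Q - 3*Q²)
N = -5414 (N = -56 - 27*38 - 3*38² = -56 - 1026 - 3*1444 = -56 - 1026 - 4332 = -5414)
-N = -1*(-5414) = 5414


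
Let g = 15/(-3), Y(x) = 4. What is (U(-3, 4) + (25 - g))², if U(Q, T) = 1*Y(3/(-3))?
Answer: 1156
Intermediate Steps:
U(Q, T) = 4 (U(Q, T) = 1*4 = 4)
g = -5 (g = 15*(-⅓) = -5)
(U(-3, 4) + (25 - g))² = (4 + (25 - 1*(-5)))² = (4 + (25 + 5))² = (4 + 30)² = 34² = 1156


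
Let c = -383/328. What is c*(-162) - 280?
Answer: -14897/164 ≈ -90.835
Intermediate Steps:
c = -383/328 (c = -383*1/328 = -383/328 ≈ -1.1677)
c*(-162) - 280 = -383/328*(-162) - 280 = 31023/164 - 280 = -14897/164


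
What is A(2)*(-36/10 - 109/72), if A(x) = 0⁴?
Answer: 0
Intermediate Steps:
A(x) = 0
A(2)*(-36/10 - 109/72) = 0*(-36/10 - 109/72) = 0*(-36*⅒ - 109*1/72) = 0*(-18/5 - 109/72) = 0*(-1841/360) = 0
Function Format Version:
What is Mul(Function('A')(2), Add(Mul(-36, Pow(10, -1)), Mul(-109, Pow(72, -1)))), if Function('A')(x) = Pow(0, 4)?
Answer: 0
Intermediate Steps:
Function('A')(x) = 0
Mul(Function('A')(2), Add(Mul(-36, Pow(10, -1)), Mul(-109, Pow(72, -1)))) = Mul(0, Add(Mul(-36, Pow(10, -1)), Mul(-109, Pow(72, -1)))) = Mul(0, Add(Mul(-36, Rational(1, 10)), Mul(-109, Rational(1, 72)))) = Mul(0, Add(Rational(-18, 5), Rational(-109, 72))) = Mul(0, Rational(-1841, 360)) = 0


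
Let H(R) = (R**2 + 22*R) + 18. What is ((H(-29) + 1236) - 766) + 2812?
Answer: 3503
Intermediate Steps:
H(R) = 18 + R**2 + 22*R
((H(-29) + 1236) - 766) + 2812 = (((18 + (-29)**2 + 22*(-29)) + 1236) - 766) + 2812 = (((18 + 841 - 638) + 1236) - 766) + 2812 = ((221 + 1236) - 766) + 2812 = (1457 - 766) + 2812 = 691 + 2812 = 3503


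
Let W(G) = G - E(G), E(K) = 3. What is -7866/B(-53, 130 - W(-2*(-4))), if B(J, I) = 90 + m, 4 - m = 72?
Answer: -3933/11 ≈ -357.55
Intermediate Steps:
m = -68 (m = 4 - 1*72 = 4 - 72 = -68)
W(G) = -3 + G (W(G) = G - 1*3 = G - 3 = -3 + G)
B(J, I) = 22 (B(J, I) = 90 - 68 = 22)
-7866/B(-53, 130 - W(-2*(-4))) = -7866/22 = -7866*1/22 = -3933/11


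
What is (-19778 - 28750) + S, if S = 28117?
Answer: -20411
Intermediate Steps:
(-19778 - 28750) + S = (-19778 - 28750) + 28117 = -48528 + 28117 = -20411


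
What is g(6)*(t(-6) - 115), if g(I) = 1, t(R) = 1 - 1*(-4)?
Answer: -110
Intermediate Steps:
t(R) = 5 (t(R) = 1 + 4 = 5)
g(6)*(t(-6) - 115) = 1*(5 - 115) = 1*(-110) = -110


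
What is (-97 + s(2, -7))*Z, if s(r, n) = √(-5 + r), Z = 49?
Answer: -4753 + 49*I*√3 ≈ -4753.0 + 84.87*I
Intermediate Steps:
(-97 + s(2, -7))*Z = (-97 + √(-5 + 2))*49 = (-97 + √(-3))*49 = (-97 + I*√3)*49 = -4753 + 49*I*√3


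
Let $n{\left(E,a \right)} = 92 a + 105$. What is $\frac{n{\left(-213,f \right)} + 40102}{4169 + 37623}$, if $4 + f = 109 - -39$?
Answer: $\frac{53455}{41792} \approx 1.2791$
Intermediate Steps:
$f = 144$ ($f = -4 + \left(109 - -39\right) = -4 + \left(109 + 39\right) = -4 + 148 = 144$)
$n{\left(E,a \right)} = 105 + 92 a$
$\frac{n{\left(-213,f \right)} + 40102}{4169 + 37623} = \frac{\left(105 + 92 \cdot 144\right) + 40102}{4169 + 37623} = \frac{\left(105 + 13248\right) + 40102}{41792} = \left(13353 + 40102\right) \frac{1}{41792} = 53455 \cdot \frac{1}{41792} = \frac{53455}{41792}$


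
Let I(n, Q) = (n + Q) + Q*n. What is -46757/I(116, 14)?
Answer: -46757/1754 ≈ -26.657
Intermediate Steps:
I(n, Q) = Q + n + Q*n (I(n, Q) = (Q + n) + Q*n = Q + n + Q*n)
-46757/I(116, 14) = -46757/(14 + 116 + 14*116) = -46757/(14 + 116 + 1624) = -46757/1754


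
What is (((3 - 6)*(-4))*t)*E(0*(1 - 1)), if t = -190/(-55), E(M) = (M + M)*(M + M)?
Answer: 0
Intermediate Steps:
E(M) = 4*M² (E(M) = (2*M)*(2*M) = 4*M²)
t = 38/11 (t = -190*(-1/55) = 38/11 ≈ 3.4545)
(((3 - 6)*(-4))*t)*E(0*(1 - 1)) = (((3 - 6)*(-4))*(38/11))*(4*(0*(1 - 1))²) = (-3*(-4)*(38/11))*(4*(0*0)²) = (12*(38/11))*(4*0²) = 456*(4*0)/11 = (456/11)*0 = 0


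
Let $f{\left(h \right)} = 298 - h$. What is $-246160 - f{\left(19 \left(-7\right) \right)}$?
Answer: $-246591$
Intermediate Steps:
$-246160 - f{\left(19 \left(-7\right) \right)} = -246160 - \left(298 - 19 \left(-7\right)\right) = -246160 - \left(298 - -133\right) = -246160 - \left(298 + 133\right) = -246160 - 431 = -246591$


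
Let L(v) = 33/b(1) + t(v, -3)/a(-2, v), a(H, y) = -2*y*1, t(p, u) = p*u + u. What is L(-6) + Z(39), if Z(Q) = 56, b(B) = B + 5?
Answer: 251/4 ≈ 62.750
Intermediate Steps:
t(p, u) = u + p*u
a(H, y) = -2*y
b(B) = 5 + B
L(v) = 11/2 - (-3 - 3*v)/(2*v) (L(v) = 33/(5 + 1) + (-3*(1 + v))/((-2*v)) = 33/6 + (-3 - 3*v)*(-1/(2*v)) = 33*(⅙) - (-3 - 3*v)/(2*v) = 11/2 - (-3 - 3*v)/(2*v))
L(-6) + Z(39) = (7 + (3/2)/(-6)) + 56 = (7 + (3/2)*(-⅙)) + 56 = (7 - ¼) + 56 = 27/4 + 56 = 251/4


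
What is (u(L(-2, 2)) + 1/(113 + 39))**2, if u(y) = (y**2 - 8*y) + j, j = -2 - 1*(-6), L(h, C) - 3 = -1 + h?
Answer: 370881/23104 ≈ 16.053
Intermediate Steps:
L(h, C) = 2 + h (L(h, C) = 3 + (-1 + h) = 2 + h)
j = 4 (j = -2 + 6 = 4)
u(y) = 4 + y**2 - 8*y (u(y) = (y**2 - 8*y) + 4 = 4 + y**2 - 8*y)
(u(L(-2, 2)) + 1/(113 + 39))**2 = ((4 + (2 - 2)**2 - 8*(2 - 2)) + 1/(113 + 39))**2 = ((4 + 0**2 - 8*0) + 1/152)**2 = ((4 + 0 + 0) + 1/152)**2 = (4 + 1/152)**2 = (609/152)**2 = 370881/23104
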